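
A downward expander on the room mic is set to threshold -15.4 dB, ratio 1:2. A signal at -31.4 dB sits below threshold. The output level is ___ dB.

-47.4 dB

Below threshold, a 1:2 expander applies gain = (2−1)×(T − x) of attenuation.
(2−1) × 16 = 16 dB, so output = -31.4 − 16 = -47.4 dB.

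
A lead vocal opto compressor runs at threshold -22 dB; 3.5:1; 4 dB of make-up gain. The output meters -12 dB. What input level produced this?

Before make-up, the level was -12 − 4 = -16 dB.
That's 6 dB above the -22 dB threshold.
Undo the ratio: input overshoot = 6 × 3.5 = 21 dB, giving input = -1 dB.

-1 dB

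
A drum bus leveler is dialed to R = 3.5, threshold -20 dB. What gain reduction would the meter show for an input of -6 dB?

10 dB

-6 dB exceeds the threshold by 14 dB.
A 3.5:1 ratio leaves 4 dB of that excess.
Gain reduction = 14 − 4 = 10 dB.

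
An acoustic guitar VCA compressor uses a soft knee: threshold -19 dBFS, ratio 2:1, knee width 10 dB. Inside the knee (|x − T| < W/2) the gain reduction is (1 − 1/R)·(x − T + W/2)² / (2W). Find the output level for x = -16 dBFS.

-17.6 dBFS

x − T + W/2 = -16 − (-19) + 5 = 8.
GR = (1 − 1/2) × 8² / 20 = 0.5 × 64 / 20 = 1.6 dB.
Output = -16 − 1.6 = -17.6 dBFS.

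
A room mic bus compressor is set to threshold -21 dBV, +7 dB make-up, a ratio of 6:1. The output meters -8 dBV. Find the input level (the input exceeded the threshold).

15 dBV

Remove make-up: -8 − 7 = -15 dBV.
That's 6 dB above the -21 dBV threshold.
Undo the ratio: input overshoot = 6 × 6 = 36 dB, giving input = 15 dBV.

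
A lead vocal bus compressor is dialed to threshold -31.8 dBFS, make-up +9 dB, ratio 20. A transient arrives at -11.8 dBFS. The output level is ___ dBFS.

-21.8 dBFS

-11.8 dBFS sits 20 dB over threshold.
The 20 dB excess becomes 1 dB after 20:1 reduction.
So the level is -31.8 + 1 = -30.8 dBFS; make-up adds 9 dB, giving -21.8 dBFS.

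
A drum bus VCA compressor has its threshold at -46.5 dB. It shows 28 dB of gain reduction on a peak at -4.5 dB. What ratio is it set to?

3:1

Input overshoot = -4.5 − (-46.5) = 42 dB.
Output overshoot = 42 − 28 = 14 dB.
Ratio = input overshoot / output overshoot = 42 / 14 = 3.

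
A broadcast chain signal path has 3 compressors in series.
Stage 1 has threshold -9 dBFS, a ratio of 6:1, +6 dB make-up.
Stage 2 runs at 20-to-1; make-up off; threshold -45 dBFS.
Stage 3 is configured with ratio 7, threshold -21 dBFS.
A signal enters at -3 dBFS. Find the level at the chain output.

-42.85 dBFS

Stage 1: 6 dB above -9 dBFS, reduced 6:1 to 1 dB above → -8 dBFS; +6 dB make-up → -2 dBFS.
Stage 2: -2 dBFS is 43 dB over -45 dBFS; at 20:1 that becomes 2.15 dB over, giving -42.85 dBFS.
Stage 3: below threshold (-42.85 ≤ -21); passes unchanged; output -42.85 dBFS.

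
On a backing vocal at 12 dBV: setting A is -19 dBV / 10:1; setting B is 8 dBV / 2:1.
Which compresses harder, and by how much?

A, by 25.9 dB

A: 31 dB over, compressed to 3.1 dB over, so 27.9 dB of GR.
B: 4 dB over, compressed to 2 dB over, so 2 dB of GR.
A applies 25.9 dB more gain reduction.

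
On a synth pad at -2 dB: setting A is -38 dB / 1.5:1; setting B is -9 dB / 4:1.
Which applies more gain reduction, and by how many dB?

A, by 6.75 dB

A: overshoot 36 dB → output overshoot 24 dB → GR 12 dB.
B: overshoot 7 dB → output overshoot 1.75 dB → GR 5.25 dB.
A reduces 6.75 dB more.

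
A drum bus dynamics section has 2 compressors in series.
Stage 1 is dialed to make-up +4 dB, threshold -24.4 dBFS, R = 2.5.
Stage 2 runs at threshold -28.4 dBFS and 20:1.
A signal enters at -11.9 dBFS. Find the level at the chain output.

Stage 1: -11.9 dBFS is 12.5 dB over -24.4 dBFS; at 2.5:1 that becomes 5 dB over, giving -19.4 dBFS; +4 dB make-up → -15.4 dBFS.
Stage 2: 13 dB above -28.4 dBFS, reduced 20:1 to 0.65 dB above → -27.75 dBFS.

-27.75 dBFS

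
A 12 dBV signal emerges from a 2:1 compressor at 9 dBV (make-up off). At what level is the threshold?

6 dBV

Input is 6 dB above T (since output overshoot × R = input overshoot: (9 − T)·2 = 12 − T gives T = 6 dBV).
Check: 6 + (12 − 6)/2 = 6 + 3 = 9 dBV. ✓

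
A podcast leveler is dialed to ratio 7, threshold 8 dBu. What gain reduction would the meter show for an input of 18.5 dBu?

The signal is 10.5 dB above threshold.
A 7:1 ratio leaves 1.5 dB of that excess.
So the signal is attenuated by 10.5 − 1.5 = 9 dB.

9 dB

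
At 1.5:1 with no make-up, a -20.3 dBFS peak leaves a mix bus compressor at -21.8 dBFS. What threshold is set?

-24.8 dBFS

Let T be the threshold. Output overshoot = (input overshoot)/R, so -21.8 − T = (-20.3 − T)/1.5.
1.5·(-21.8 − T) = -20.3 − T → 0.5·T = -32.7 − (-20.3) = -12.4.
T = -12.4/0.5 = -24.8 dBFS.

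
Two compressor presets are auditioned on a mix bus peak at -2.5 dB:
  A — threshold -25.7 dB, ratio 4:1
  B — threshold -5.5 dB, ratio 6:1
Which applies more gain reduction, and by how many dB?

A, by 14.9 dB

A: GR = 23.2 − 23.2/4 = 17.4 dB.
B: GR = 3 − 3/6 = 2.5 dB.
A reduces 14.9 dB more.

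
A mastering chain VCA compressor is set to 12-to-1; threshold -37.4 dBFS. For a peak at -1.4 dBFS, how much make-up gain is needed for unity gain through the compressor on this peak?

Overshoot 36 dB → 36/12 = 3 dB after compression, so the compressed level is -37.4 + 3 = -34.4 dBFS.
Make-up = target − compressed = -1.4 − (-34.4) = 33 dB.

33 dB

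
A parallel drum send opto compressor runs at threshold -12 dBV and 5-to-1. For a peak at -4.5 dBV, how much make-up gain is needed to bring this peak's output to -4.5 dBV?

6 dB

Without make-up, output = threshold + overshoot/5 = -12 + 1.5 = -10.5 dBV.
Gap to target: 6 dB.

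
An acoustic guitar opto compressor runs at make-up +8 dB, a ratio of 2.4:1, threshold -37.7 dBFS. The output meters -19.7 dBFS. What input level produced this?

-13.7 dBFS

Remove make-up: -19.7 − 8 = -27.7 dBFS.
The compressed level sits -27.7 − (-37.7) = 10 dB over threshold.
Before 2.4:1 compression the overshoot was 10 × 2.4 = 24 dB, so input = -37.7 + 24 = -13.7 dBFS.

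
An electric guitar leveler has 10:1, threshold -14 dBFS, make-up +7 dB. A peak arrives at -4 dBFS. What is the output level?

The input is 10 dB above the -14 dBFS threshold.
10:1 compression reduces that to 10/10 = 1 dB over.
That puts the output at -13 dBFS; make-up adds 7 dB, giving -6 dBFS.

-6 dBFS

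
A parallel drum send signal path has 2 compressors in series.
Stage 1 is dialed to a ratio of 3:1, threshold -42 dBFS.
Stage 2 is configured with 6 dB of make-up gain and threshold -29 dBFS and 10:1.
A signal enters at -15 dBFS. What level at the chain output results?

Stage 1: -15 dBFS is 27 dB over -42 dBFS; at 3:1 that becomes 9 dB over, giving -33 dBFS.
Stage 2: -33 dBFS ≤ -29 dBFS, so stage 2 doesn't engage; make-up brings it to -27 dBFS.

-27 dBFS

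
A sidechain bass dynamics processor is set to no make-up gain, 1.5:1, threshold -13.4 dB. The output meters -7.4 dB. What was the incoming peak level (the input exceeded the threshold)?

-4.4 dB

That's 6 dB above the -13.4 dB threshold.
Input overshoot = R × output overshoot = 9 dB → input = -13.4 + 9 = -4.4 dB.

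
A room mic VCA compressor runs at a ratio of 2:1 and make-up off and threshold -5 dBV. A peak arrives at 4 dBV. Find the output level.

-0.5 dBV

The input is 9 dB above the -5 dBV threshold.
At 2:1 the overshoot is divided by 2, leaving 4.5 dB above threshold.
Output = -5 + 4.5 = -0.5 dBV.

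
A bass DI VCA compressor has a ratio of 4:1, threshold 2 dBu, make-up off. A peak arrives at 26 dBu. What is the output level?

8 dBu

Overshoot: 26 − 2 = 24 dB.
The 24 dB excess becomes 6 dB after 4:1 reduction.
So the level is 2 + 6 = 8 dBu.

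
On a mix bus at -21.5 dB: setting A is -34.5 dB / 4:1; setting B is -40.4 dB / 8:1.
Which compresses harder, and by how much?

B, by 6.7875 dB

A: overshoot 13 dB → output overshoot 3.25 dB → GR 9.75 dB.
B: overshoot 18.9 dB → output overshoot 2.3625 dB → GR 16.5375 dB.
Difference: 6.7875 dB in favour of B.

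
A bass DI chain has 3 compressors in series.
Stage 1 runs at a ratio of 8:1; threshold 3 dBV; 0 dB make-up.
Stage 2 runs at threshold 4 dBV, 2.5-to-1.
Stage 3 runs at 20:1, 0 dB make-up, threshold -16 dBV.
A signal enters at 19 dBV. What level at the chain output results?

-14.98 dBV

Stage 1: 19 dBV is 16 dB over 3 dBV; at 8:1 that becomes 2 dB over, giving 5 dBV.
Stage 2: 1 dB above 4 dBV, reduced 2.5:1 to 0.4 dB above → 4.4 dBV.
Stage 3: 20.4 dB above -16 dBV, reduced 20:1 to 1.02 dB above → -14.98 dBV.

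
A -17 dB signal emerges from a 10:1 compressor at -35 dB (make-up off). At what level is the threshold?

Let T be the threshold. Output overshoot = (input overshoot)/R, so -35 − T = (-17 − T)/10.
10·(-35 − T) = -17 − T → 9·T = -350 − (-17) = -333.
T = -333/9 = -37 dB.

-37 dB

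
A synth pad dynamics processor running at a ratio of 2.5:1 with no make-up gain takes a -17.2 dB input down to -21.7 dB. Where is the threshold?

Input is 7.5 dB above T (since output overshoot × R = input overshoot: (-21.7 − T)·2.5 = -17.2 − T gives T = -24.7 dB).
Check: -24.7 + (-17.2 − (-24.7))/2.5 = -24.7 + 3 = -21.7 dB. ✓

-24.7 dB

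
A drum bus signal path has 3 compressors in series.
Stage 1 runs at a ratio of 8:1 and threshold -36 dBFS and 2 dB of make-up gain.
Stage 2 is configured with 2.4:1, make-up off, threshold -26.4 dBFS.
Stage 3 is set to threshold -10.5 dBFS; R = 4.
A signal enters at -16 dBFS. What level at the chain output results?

Stage 1: overshoot 20 dB → 20/8 = 2.5 dB → -33.5 dBFS; +2 dB make-up → -31.5 dBFS.
Stage 2: below threshold (-31.5 ≤ -26.4); passes unchanged; output -31.5 dBFS.
Stage 3: -31.5 dBFS ≤ -10.5 dBFS, so stage 3 doesn't engage; output -31.5 dBFS.

-31.5 dBFS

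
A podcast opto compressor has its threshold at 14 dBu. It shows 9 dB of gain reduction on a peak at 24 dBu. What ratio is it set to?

Input overshoot = 24 − 14 = 10 dB.
Output overshoot = 10 − 9 = 1 dB.
Ratio = input overshoot / output overshoot = 10 / 1 = 10.

10:1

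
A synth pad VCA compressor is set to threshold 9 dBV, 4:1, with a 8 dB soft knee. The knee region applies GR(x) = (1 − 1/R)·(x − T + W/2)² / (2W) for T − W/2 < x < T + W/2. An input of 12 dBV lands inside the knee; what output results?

9.703125 dBV

x − T + W/2 = 12 − 9 + 4 = 7.
GR = (1 − 1/4) × 7² / 16 = 0.75 × 49 / 16 = 2.296875 dB.
Output = 12 − 2.296875 = 9.703125 dBV.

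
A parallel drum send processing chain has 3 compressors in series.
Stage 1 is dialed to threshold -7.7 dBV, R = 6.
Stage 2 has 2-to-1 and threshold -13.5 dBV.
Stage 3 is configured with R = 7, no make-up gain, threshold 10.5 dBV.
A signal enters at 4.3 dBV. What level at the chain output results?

-9.6 dBV

Stage 1: overshoot 12 dB → 12/6 = 2 dB → -5.7 dBV.
Stage 2: overshoot 7.8 dB → 7.8/2 = 3.9 dB → -9.6 dBV.
Stage 3: -9.6 dBV ≤ 10.5 dBV, so stage 3 doesn't engage; output -9.6 dBV.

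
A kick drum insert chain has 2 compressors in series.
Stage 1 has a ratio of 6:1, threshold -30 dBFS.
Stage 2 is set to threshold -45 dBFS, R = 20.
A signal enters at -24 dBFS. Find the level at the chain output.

Stage 1: overshoot 6 dB → 6/6 = 1 dB → -29 dBFS.
Stage 2: overshoot 16 dB → 16/20 = 0.8 dB → -44.2 dBFS.

-44.2 dBFS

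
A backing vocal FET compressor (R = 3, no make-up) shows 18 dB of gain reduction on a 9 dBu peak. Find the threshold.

-18 dBu

Gain reduction = 9 − (-9) = 18 dB; output overshoot = GR / (R − 1) = 18 / 2 = 9 dB.
Threshold = output − output overshoot = -9 − 9 = -18 dBu.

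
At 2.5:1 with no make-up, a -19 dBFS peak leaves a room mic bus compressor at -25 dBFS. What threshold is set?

-29 dBFS

Let T be the threshold. Output overshoot = (input overshoot)/R, so -25 − T = (-19 − T)/2.5.
2.5·(-25 − T) = -19 − T → 1.5·T = -62.5 − (-19) = -43.5.
T = -43.5/1.5 = -29 dBFS.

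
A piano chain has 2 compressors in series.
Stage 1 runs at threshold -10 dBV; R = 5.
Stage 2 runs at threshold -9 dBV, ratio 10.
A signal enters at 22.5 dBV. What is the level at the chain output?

-8.45 dBV

Stage 1: 32.5 dB above -10 dBV, reduced 5:1 to 6.5 dB above → -3.5 dBV.
Stage 2: overshoot 5.5 dB → 5.5/10 = 0.55 dB → -8.45 dBV.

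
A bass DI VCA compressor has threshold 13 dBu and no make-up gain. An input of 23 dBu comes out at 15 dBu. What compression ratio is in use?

Input overshoot = 23 − 13 = 10 dB; output overshoot = 15 − 13 = 2 dB.
Ratio = 10 / 2 = 5.

5:1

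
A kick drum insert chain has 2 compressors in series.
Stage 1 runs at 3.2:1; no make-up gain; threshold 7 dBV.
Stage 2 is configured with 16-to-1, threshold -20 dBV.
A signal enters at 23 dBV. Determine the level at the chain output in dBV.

-18 dBV

Stage 1: 23 dBV is 16 dB over 7 dBV; at 3.2:1 that becomes 5 dB over, giving 12 dBV.
Stage 2: overshoot 32 dB → 32/16 = 2 dB → -18 dBV.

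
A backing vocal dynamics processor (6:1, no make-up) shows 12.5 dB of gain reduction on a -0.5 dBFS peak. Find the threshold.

-15.5 dBFS

Let T be the threshold. Output overshoot = (input overshoot)/R, so -13 − T = (-0.5 − T)/6.
6·(-13 − T) = -0.5 − T → 5·T = -78 − (-0.5) = -77.5.
T = -77.5/5 = -15.5 dBFS.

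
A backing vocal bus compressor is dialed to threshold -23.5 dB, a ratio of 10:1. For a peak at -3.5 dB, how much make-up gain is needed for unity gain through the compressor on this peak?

18 dB

The peak compresses to -23.5 + 20/10 = -21.5 dB.
To reach -3.5 dB requires -3.5 − (-21.5) = 18 dB of make-up.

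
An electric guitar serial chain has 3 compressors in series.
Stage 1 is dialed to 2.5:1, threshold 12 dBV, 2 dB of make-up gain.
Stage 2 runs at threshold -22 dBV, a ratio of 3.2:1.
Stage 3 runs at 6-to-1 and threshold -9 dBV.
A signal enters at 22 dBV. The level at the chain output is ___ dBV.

Stage 1: 10 dB above 12 dBV, reduced 2.5:1 to 4 dB above → 16 dBV; +2 dB make-up → 18 dBV.
Stage 2: 40 dB above -22 dBV, reduced 3.2:1 to 12.5 dB above → -9.5 dBV.
Stage 3: below threshold (-9.5 ≤ -9); passes unchanged; output -9.5 dBV.

-9.5 dBV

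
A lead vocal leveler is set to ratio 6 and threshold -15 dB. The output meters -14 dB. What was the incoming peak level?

-9 dB

That's 1 dB above the -15 dB threshold.
Undo the ratio: input overshoot = 1 × 6 = 6 dB, giving input = -9 dB.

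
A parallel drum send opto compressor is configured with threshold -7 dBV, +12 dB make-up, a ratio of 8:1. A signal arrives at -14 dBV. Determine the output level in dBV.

-2 dBV

-14 dBV is 7 dB below the -7 dBV threshold, so no gain reduction is applied.
Make-up gain adds 12 dB: -14 + 12 = -2 dBV.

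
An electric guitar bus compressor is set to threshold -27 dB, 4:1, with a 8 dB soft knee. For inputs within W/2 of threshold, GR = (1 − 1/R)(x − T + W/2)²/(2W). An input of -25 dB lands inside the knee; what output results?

-26.6875 dB

x − T + W/2 = -25 − (-27) + 4 = 6.
GR = (1 − 1/4) × 6² / 16 = 0.75 × 36 / 16 = 1.6875 dB.
Output = -25 − 1.6875 = -26.6875 dB.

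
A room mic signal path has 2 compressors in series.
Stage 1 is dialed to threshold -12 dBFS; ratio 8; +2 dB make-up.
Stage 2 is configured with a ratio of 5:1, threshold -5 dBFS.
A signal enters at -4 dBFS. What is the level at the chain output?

-9 dBFS

Stage 1: -4 dBFS is 8 dB over -12 dBFS; at 8:1 that becomes 1 dB over, giving -11 dBFS; +2 dB make-up → -9 dBFS.
Stage 2: -9 dBFS ≤ -5 dBFS, so stage 2 doesn't engage; output -9 dBFS.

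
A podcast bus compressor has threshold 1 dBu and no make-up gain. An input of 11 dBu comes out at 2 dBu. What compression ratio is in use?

10:1

Input overshoot = 11 − 1 = 10 dB; output overshoot = 2 − 1 = 1 dB.
Ratio = 10 / 1 = 10.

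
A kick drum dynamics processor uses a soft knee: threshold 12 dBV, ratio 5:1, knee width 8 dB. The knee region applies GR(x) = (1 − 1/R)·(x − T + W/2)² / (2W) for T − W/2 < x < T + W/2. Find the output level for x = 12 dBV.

11.2 dBV

x − T + W/2 = 12 − 12 + 4 = 4.
GR = (1 − 1/5) × 4² / 16 = 0.8 × 16 / 16 = 0.8 dB.
Output = 12 − 0.8 = 11.2 dBV.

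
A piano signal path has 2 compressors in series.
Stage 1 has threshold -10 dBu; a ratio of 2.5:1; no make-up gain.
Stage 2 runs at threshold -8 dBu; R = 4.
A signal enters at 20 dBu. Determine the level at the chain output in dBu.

Stage 1: 30 dB above -10 dBu, reduced 2.5:1 to 12 dB above → 2 dBu.
Stage 2: 10 dB above -8 dBu, reduced 4:1 to 2.5 dB above → -5.5 dBu.

-5.5 dBu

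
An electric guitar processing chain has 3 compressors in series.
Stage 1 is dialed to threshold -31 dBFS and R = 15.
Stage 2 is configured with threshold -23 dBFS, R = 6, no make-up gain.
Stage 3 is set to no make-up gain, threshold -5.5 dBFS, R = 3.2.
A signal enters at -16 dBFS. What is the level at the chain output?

-30 dBFS

Stage 1: overshoot 15 dB → 15/15 = 1 dB → -30 dBFS.
Stage 2: -30 dBFS ≤ -23 dBFS, so stage 2 doesn't engage; output -30 dBFS.
Stage 3: -30 dBFS is at or below the -5.5 dBFS threshold — no compression; output -30 dBFS.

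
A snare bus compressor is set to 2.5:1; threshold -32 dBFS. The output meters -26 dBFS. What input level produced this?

That's 6 dB above the -32 dBFS threshold.
Before 2.5:1 compression the overshoot was 6 × 2.5 = 15 dB, so input = -32 + 15 = -17 dBFS.

-17 dBFS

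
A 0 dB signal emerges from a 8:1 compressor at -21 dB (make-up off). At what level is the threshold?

-24 dB

Gain reduction = 0 − (-21) = 21 dB; output overshoot = GR / (R − 1) = 21 / 7 = 3 dB.
Threshold = output − output overshoot = -21 − 3 = -24 dB.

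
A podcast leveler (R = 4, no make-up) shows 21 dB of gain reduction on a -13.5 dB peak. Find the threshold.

Gain reduction = -13.5 − (-34.5) = 21 dB; output overshoot = GR / (R − 1) = 21 / 3 = 7 dB.
Threshold = output − output overshoot = -34.5 − 7 = -41.5 dB.

-41.5 dB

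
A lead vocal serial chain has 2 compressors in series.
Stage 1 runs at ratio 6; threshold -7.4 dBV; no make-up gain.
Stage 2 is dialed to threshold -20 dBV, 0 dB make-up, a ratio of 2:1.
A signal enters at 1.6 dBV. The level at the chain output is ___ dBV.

Stage 1: 1.6 dBV is 9 dB over -7.4 dBV; at 6:1 that becomes 1.5 dB over, giving -5.9 dBV.
Stage 2: -5.9 dBV is 14.1 dB over -20 dBV; at 2:1 that becomes 7.05 dB over, giving -12.95 dBV.

-12.95 dBV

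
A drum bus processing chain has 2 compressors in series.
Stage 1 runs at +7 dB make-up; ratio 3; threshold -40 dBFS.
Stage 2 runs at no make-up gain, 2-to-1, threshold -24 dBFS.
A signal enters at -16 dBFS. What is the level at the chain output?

-25 dBFS

Stage 1: -16 dBFS is 24 dB over -40 dBFS; at 3:1 that becomes 8 dB over, giving -32 dBFS; +7 dB make-up → -25 dBFS.
Stage 2: -25 dBFS ≤ -24 dBFS, so stage 2 doesn't engage; output -25 dBFS.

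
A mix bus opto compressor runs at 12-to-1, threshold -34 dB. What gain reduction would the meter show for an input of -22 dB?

11 dB

-22 dB exceeds the threshold by 12 dB.
After 12:1 compression the overshoot becomes 12/12 = 1 dB.
GR = overshoot in − overshoot out = 12 − 1 = 11 dB.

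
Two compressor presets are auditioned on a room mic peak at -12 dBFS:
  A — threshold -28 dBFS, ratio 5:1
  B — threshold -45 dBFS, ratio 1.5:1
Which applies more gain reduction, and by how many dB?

A, by 1.8 dB

A: GR = 16 − 16/5 = 12.8 dB.
B: GR = 33 − 33/1.5 = 11 dB.
Difference: 1.8 dB in favour of A.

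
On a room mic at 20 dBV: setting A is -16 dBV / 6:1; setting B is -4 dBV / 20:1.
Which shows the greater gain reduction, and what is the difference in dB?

A, by 7.2 dB

A: 36 dB over, compressed to 6 dB over, so 30 dB of GR.
B: 24 dB over, compressed to 1.2 dB over, so 22.8 dB of GR.
Difference: 7.2 dB in favour of A.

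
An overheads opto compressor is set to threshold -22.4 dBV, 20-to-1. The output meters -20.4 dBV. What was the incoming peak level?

17.6 dBV

That's 2 dB above the -22.4 dBV threshold.
Undo the ratio: input overshoot = 2 × 20 = 40 dB, giving input = 17.6 dBV.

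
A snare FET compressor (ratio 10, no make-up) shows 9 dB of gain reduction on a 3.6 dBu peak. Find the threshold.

-6.4 dBu

Gain reduction = 3.6 − (-5.4) = 9 dB; output overshoot = GR / (R − 1) = 9 / 9 = 1 dB.
Threshold = output − output overshoot = -5.4 − 1 = -6.4 dBu.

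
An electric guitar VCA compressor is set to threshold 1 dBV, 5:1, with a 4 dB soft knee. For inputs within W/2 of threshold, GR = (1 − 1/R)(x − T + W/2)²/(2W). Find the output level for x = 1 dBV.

x − T + W/2 = 1 − 1 + 2 = 2.
GR = (1 − 1/5) × 2² / 8 = 0.8 × 4 / 8 = 0.4 dB.
Output = 1 − 0.4 = 0.6 dBV.

0.6 dBV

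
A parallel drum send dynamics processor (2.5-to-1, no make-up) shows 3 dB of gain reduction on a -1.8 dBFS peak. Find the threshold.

Gain reduction = -1.8 − (-4.8) = 3 dB; output overshoot = GR / (R − 1) = 3 / 1.5 = 2 dB.
Threshold = output − output overshoot = -4.8 − 2 = -6.8 dBFS.

-6.8 dBFS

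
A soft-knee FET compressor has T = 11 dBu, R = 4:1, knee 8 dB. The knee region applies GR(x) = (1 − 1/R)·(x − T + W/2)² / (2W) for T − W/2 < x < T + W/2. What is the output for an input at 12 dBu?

10.828125 dBu

x − T + W/2 = 12 − 11 + 4 = 5.
GR = (1 − 1/4) × 5² / 16 = 0.75 × 25 / 16 = 1.171875 dB.
Output = 12 − 1.171875 = 10.828125 dBu.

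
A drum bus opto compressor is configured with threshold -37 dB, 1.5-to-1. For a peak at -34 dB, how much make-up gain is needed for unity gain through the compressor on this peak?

Overshoot 3 dB → 3/1.5 = 2 dB after compression, so the compressed level is -37 + 2 = -35 dB.
Make-up = target − compressed = -34 − (-35) = 1 dB.

1 dB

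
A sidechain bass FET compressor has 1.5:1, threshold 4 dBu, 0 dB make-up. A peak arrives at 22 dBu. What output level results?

22 dBu sits 18 dB over threshold.
1.5:1 compression reduces that to 18/1.5 = 12 dB over.
Output = 4 + 12 = 16 dBu.

16 dBu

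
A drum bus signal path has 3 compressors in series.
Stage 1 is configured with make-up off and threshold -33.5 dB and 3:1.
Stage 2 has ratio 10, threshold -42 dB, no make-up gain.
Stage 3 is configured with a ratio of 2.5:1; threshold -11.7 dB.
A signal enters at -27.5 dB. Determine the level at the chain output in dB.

-40.95 dB

Stage 1: overshoot 6 dB → 6/3 = 2 dB → -31.5 dB.
Stage 2: -31.5 dB is 10.5 dB over -42 dB; at 10:1 that becomes 1.05 dB over, giving -40.95 dB.
Stage 3: -40.95 dB ≤ -11.7 dB, so stage 3 doesn't engage; output -40.95 dB.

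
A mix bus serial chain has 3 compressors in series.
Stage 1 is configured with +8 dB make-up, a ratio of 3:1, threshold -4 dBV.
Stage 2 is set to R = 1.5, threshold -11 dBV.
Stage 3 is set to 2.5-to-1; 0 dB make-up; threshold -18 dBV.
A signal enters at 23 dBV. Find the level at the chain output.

Stage 1: overshoot 27 dB → 27/3 = 9 dB → 5 dBV; +8 dB make-up → 13 dBV.
Stage 2: overshoot 24 dB → 24/1.5 = 16 dB → 5 dBV.
Stage 3: 23 dB above -18 dBV, reduced 2.5:1 to 9.2 dB above → -8.8 dBV.

-8.8 dBV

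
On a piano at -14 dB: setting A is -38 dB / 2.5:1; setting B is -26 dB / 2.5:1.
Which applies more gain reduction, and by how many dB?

A: 24 dB over, compressed to 9.6 dB over, so 14.4 dB of GR.
B: 12 dB over, compressed to 4.8 dB over, so 7.2 dB of GR.
A reduces 7.2 dB more.

A, by 7.2 dB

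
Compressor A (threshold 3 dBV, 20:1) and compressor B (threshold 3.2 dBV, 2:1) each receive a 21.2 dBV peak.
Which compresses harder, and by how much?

A: GR = 18.2 − 18.2/20 = 17.29 dB.
B: GR = 18 − 18/2 = 9 dB.
Difference: 8.29 dB in favour of A.

A, by 8.29 dB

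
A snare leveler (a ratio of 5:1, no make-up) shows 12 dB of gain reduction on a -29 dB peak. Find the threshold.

-44 dB

Input is 15 dB above T (since output overshoot × R = input overshoot: (-41 − T)·5 = -29 − T gives T = -44 dB).
Check: -44 + (-29 − (-44))/5 = -44 + 3 = -41 dB. ✓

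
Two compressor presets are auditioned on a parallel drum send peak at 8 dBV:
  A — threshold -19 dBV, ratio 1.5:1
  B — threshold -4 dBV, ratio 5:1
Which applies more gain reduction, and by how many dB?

A: 27 dB over, compressed to 18 dB over, so 9 dB of GR.
B: 12 dB over, compressed to 2.4 dB over, so 9.6 dB of GR.
B reduces 0.6 dB more.

B, by 0.6 dB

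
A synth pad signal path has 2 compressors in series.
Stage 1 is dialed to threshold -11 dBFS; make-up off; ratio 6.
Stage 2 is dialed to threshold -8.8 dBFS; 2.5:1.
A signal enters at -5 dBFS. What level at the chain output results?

-10 dBFS

Stage 1: 6 dB above -11 dBFS, reduced 6:1 to 1 dB above → -10 dBFS.
Stage 2: -10 dBFS ≤ -8.8 dBFS, so stage 2 doesn't engage; output -10 dBFS.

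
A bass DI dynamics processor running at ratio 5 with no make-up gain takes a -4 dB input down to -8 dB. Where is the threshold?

Let T be the threshold. Output overshoot = (input overshoot)/R, so -8 − T = (-4 − T)/5.
5·(-8 − T) = -4 − T → 4·T = -40 − (-4) = -36.
T = -36/4 = -9 dB.

-9 dB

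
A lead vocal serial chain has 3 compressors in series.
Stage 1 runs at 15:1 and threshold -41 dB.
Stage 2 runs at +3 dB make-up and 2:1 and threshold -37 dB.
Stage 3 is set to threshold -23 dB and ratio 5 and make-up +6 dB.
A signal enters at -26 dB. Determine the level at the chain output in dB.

-31 dB

Stage 1: 15 dB above -41 dB, reduced 15:1 to 1 dB above → -40 dB.
Stage 2: -40 dB is at or below the -37 dB threshold — no compression; make-up brings it to -37 dB.
Stage 3: below threshold (-37 ≤ -23); passes unchanged; make-up brings it to -31 dB.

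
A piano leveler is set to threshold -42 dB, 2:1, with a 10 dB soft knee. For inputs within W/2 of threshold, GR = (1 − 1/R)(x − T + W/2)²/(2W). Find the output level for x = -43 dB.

-43.4 dB

x − T + W/2 = -43 − (-42) + 5 = 4.
GR = (1 − 1/2) × 4² / 20 = 0.5 × 16 / 20 = 0.4 dB.
Output = -43 − 0.4 = -43.4 dB.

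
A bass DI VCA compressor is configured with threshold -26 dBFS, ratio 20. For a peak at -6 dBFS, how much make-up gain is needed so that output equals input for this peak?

19 dB

The peak compresses to -26 + 20/20 = -25 dBFS.
To reach -6 dBFS requires -6 − (-25) = 19 dB of make-up.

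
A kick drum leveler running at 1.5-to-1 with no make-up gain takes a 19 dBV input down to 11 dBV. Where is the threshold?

-5 dBV

Let T be the threshold. Output overshoot = (input overshoot)/R, so 11 − T = (19 − T)/1.5.
1.5·(11 − T) = 19 − T → 0.5·T = 16.5 − 19 = -2.5.
T = -2.5/0.5 = -5 dBV.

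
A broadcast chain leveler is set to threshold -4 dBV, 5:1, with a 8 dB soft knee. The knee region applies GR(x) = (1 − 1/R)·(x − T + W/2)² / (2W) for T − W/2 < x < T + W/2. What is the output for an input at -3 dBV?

-4.25 dBV

x − T + W/2 = -3 − (-4) + 4 = 5.
GR = (1 − 1/5) × 5² / 16 = 0.8 × 25 / 16 = 1.25 dB.
Output = -3 − 1.25 = -4.25 dBV.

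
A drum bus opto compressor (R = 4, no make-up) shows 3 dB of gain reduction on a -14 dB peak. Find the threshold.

-18 dB

Let T be the threshold. Output overshoot = (input overshoot)/R, so -17 − T = (-14 − T)/4.
4·(-17 − T) = -14 − T → 3·T = -68 − (-14) = -54.
T = -54/3 = -18 dB.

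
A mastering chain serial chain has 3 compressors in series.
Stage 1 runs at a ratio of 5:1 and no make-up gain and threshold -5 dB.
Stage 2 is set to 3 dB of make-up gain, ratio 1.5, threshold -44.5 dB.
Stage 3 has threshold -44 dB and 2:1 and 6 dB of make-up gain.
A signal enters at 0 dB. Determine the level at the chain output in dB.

Stage 1: overshoot 5 dB → 5/5 = 1 dB → -4 dB.
Stage 2: -4 dB is 40.5 dB over -44.5 dB; at 1.5:1 that becomes 27 dB over, giving -17.5 dB; +3 dB make-up → -14.5 dB.
Stage 3: overshoot 29.5 dB → 29.5/2 = 14.75 dB → -29.25 dB; +6 dB make-up → -23.25 dB.

-23.25 dB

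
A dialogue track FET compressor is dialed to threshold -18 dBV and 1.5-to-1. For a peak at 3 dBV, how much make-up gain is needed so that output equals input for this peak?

Overshoot 21 dB → 21/1.5 = 14 dB after compression, so the compressed level is -18 + 14 = -4 dBV.
Make-up = target − compressed = 3 − (-4) = 7 dB.

7 dB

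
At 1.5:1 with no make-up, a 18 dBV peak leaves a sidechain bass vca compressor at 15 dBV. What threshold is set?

Gain reduction = 18 − 15 = 3 dB; output overshoot = GR / (R − 1) = 3 / 0.5 = 6 dB.
Threshold = output − output overshoot = 15 − 6 = 9 dBV.

9 dBV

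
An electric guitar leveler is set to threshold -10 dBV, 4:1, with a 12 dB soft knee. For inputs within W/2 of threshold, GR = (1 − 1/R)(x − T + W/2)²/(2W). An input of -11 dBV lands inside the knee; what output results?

x − T + W/2 = -11 − (-10) + 6 = 5.
GR = (1 − 1/4) × 5² / 24 = 0.75 × 25 / 24 = 0.78125 dB.
Output = -11 − 0.78125 = -11.78125 dBV.

-11.78125 dBV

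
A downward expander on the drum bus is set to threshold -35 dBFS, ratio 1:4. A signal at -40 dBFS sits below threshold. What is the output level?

-55 dBFS

Below threshold, a 1:4 expander applies gain = (4−1)×(T − x) of attenuation.
(4−1) × 5 = 15 dB, so output = -40 − 15 = -55 dBFS.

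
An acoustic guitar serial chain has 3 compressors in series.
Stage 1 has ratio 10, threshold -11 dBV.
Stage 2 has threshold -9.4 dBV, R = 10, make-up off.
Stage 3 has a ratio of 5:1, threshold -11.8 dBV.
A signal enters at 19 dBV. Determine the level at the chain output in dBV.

Stage 1: 30 dB above -11 dBV, reduced 10:1 to 3 dB above → -8 dBV.
Stage 2: -8 dBV is 1.4 dB over -9.4 dBV; at 10:1 that becomes 0.14 dB over, giving -9.26 dBV.
Stage 3: -9.26 dBV is 2.54 dB over -11.8 dBV; at 5:1 that becomes 0.508 dB over, giving -11.292 dBV.

-11.292 dBV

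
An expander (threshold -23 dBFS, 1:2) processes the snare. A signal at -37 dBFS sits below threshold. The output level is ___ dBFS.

The input is 14 dB below the -23 dBFS threshold.
A 1:2 expander multiplies undershoot by 2: 14 × 2 = 28 dB below threshold.
Output = -23 − 28 = -51 dBFS.

-51 dBFS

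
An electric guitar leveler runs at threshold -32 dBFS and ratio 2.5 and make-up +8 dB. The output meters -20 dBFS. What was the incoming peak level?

-22 dBFS

Remove make-up: -20 − 8 = -28 dBFS.
The compressed level sits -28 − (-32) = 4 dB over threshold.
Input overshoot = R × output overshoot = 10 dB → input = -32 + 10 = -22 dBFS.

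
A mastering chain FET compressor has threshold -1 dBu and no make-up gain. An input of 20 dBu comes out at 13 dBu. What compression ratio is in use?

Input overshoot = 20 − (-1) = 21 dB; output overshoot = 13 − (-1) = 14 dB.
Ratio = 21 / 14 = 1.5.

1.5:1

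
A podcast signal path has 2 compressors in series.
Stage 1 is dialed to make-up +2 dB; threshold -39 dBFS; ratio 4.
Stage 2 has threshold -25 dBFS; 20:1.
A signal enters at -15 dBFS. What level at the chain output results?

-31 dBFS

Stage 1: -15 dBFS is 24 dB over -39 dBFS; at 4:1 that becomes 6 dB over, giving -33 dBFS; +2 dB make-up → -31 dBFS.
Stage 2: below threshold (-31 ≤ -25); passes unchanged; output -31 dBFS.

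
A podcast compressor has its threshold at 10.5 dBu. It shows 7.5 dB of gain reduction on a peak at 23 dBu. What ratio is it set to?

2.5:1

Input overshoot = 23 − 10.5 = 12.5 dB.
Output overshoot = 12.5 − 7.5 = 5 dB.
Ratio = input overshoot / output overshoot = 12.5 / 5 = 2.5.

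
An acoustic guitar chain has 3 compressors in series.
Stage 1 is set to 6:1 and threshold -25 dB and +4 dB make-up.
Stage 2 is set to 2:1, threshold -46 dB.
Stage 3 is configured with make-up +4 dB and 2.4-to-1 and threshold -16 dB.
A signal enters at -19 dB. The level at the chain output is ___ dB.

Stage 1: -19 dB is 6 dB over -25 dB; at 6:1 that becomes 1 dB over, giving -24 dB; +4 dB make-up → -20 dB.
Stage 2: overshoot 26 dB → 26/2 = 13 dB → -33 dB.
Stage 3: below threshold (-33 ≤ -16); passes unchanged; make-up brings it to -29 dB.

-29 dB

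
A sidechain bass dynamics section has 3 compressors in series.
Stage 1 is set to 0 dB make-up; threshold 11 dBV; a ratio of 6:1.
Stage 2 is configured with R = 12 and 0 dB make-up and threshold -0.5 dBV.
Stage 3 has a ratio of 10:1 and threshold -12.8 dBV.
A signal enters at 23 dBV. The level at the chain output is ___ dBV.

Stage 1: 23 dBV is 12 dB over 11 dBV; at 6:1 that becomes 2 dB over, giving 13 dBV.
Stage 2: 13.5 dB above -0.5 dBV, reduced 12:1 to 1.125 dB above → 0.625 dBV.
Stage 3: 13.425 dB above -12.8 dBV, reduced 10:1 to 1.3425 dB above → -11.4575 dBV.

-11.4575 dBV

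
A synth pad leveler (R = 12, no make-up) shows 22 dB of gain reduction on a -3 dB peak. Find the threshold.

Gain reduction = -3 − (-25) = 22 dB; output overshoot = GR / (R − 1) = 22 / 11 = 2 dB.
Threshold = output − output overshoot = -25 − 2 = -27 dB.

-27 dB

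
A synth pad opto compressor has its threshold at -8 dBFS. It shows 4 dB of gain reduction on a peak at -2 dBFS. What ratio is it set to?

3:1

Input overshoot = -2 − (-8) = 6 dB.
Output overshoot = 6 − 4 = 2 dB.
Ratio = input overshoot / output overshoot = 6 / 2 = 3.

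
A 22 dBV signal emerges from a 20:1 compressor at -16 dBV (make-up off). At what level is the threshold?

-18 dBV

Input is 40 dB above T (since output overshoot × R = input overshoot: (-16 − T)·20 = 22 − T gives T = -18 dBV).
Check: -18 + (22 − (-18))/20 = -18 + 2 = -16 dBV. ✓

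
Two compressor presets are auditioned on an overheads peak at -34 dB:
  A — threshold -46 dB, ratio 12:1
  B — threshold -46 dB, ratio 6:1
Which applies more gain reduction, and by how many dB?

A: 12 dB over, compressed to 1 dB over, so 11 dB of GR.
B: 12 dB over, compressed to 2 dB over, so 10 dB of GR.
A applies 1 dB more gain reduction.

A, by 1 dB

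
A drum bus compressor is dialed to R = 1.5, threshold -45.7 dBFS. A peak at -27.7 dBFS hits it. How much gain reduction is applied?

6 dB

The signal is 18 dB above threshold.
At 1.5:1, output sits 18/1.5 = 12 dB above threshold.
GR = overshoot in − overshoot out = 18 − 12 = 6 dB.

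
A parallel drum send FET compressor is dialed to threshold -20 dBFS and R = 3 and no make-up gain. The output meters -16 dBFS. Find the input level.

The compressed level sits -16 − (-20) = 4 dB over threshold.
Before 3:1 compression the overshoot was 4 × 3 = 12 dB, so input = -20 + 12 = -8 dBFS.

-8 dBFS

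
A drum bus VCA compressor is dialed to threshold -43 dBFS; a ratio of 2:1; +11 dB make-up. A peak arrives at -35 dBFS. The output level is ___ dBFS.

-35 dBFS sits 8 dB over threshold.
2:1 compression reduces that to 8/2 = 4 dB over.
That puts the output at -39 dBFS; make-up adds 11 dB, giving -28 dBFS.

-28 dBFS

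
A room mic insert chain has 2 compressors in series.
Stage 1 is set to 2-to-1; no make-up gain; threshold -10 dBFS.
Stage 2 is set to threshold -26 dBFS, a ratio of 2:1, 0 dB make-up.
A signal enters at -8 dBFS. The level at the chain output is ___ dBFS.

Stage 1: -8 dBFS is 2 dB over -10 dBFS; at 2:1 that becomes 1 dB over, giving -9 dBFS.
Stage 2: 17 dB above -26 dBFS, reduced 2:1 to 8.5 dB above → -17.5 dBFS.

-17.5 dBFS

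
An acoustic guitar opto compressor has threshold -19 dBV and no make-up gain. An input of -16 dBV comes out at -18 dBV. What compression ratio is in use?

3:1

Input overshoot = -16 − (-19) = 3 dB; output overshoot = -18 − (-19) = 1 dB.
Ratio = 3 / 1 = 3.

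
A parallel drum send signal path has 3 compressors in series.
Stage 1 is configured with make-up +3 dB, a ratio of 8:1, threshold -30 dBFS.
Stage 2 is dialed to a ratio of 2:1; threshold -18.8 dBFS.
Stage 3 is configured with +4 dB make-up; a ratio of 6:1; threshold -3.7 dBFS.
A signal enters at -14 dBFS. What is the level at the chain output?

-21 dBFS

Stage 1: -14 dBFS is 16 dB over -30 dBFS; at 8:1 that becomes 2 dB over, giving -28 dBFS; +3 dB make-up → -25 dBFS.
Stage 2: below threshold (-25 ≤ -18.8); passes unchanged; output -25 dBFS.
Stage 3: below threshold (-25 ≤ -3.7); passes unchanged; make-up brings it to -21 dBFS.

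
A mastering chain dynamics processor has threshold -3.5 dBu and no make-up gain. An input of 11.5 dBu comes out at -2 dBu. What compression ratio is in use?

10:1

Input overshoot = 11.5 − (-3.5) = 15 dB; output overshoot = -2 − (-3.5) = 1.5 dB.
Ratio = 15 / 1.5 = 10.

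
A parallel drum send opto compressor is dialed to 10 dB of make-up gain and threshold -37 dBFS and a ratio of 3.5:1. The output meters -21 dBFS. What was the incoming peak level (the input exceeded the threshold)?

Stripping the +10 dB make-up gives -31 dBFS at the gain stage.
The compressed level sits -31 − (-37) = 6 dB over threshold.
Undo the ratio: input overshoot = 6 × 3.5 = 21 dB, giving input = -16 dBFS.

-16 dBFS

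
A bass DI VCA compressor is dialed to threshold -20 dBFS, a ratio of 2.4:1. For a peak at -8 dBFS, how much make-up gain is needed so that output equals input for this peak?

7 dB

The peak compresses to -20 + 12/2.4 = -15 dBFS.
To reach -8 dBFS requires -8 − (-15) = 7 dB of make-up.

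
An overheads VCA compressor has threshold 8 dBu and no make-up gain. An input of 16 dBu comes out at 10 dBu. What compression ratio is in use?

Input overshoot = 16 − 8 = 8 dB; output overshoot = 10 − 8 = 2 dB.
Ratio = 8 / 2 = 4.

4:1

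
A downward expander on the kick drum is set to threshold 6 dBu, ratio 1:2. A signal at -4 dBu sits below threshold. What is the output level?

-14 dBu

Undershoot = 6 − (-4) = 10 dB.
At 1:2, that expands to 20 dB under threshold.
Output = 6 − 20 = -14 dBu.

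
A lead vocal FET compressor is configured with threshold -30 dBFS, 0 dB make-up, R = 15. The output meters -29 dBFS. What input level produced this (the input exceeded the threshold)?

That's 1 dB above the -30 dBFS threshold.
Input overshoot = R × output overshoot = 15 dB → input = -30 + 15 = -15 dBFS.

-15 dBFS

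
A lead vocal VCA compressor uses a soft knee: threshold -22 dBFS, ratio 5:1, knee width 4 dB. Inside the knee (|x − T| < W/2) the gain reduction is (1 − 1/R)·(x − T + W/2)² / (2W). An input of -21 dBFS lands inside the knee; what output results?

-21.9 dBFS

x − T + W/2 = -21 − (-22) + 2 = 3.
GR = (1 − 1/5) × 3² / 8 = 0.8 × 9 / 8 = 0.9 dB.
Output = -21 − 0.9 = -21.9 dBFS.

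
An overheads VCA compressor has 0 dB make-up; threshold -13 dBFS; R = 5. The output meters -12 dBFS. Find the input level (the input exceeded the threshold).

Post-compression overshoot = -12 − (-13) = 1 dB.
Input overshoot = R × output overshoot = 5 dB → input = -13 + 5 = -8 dBFS.

-8 dBFS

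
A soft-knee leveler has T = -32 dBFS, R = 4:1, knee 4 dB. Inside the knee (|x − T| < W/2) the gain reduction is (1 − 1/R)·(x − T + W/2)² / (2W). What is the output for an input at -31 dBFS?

-31.84375 dBFS

x − T + W/2 = -31 − (-32) + 2 = 3.
GR = (1 − 1/4) × 3² / 8 = 0.75 × 9 / 8 = 0.84375 dB.
Output = -31 − 0.84375 = -31.84375 dBFS.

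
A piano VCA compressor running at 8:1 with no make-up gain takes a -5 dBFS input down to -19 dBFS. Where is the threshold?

-21 dBFS

Let T be the threshold. Output overshoot = (input overshoot)/R, so -19 − T = (-5 − T)/8.
8·(-19 − T) = -5 − T → 7·T = -152 − (-5) = -147.
T = -147/7 = -21 dBFS.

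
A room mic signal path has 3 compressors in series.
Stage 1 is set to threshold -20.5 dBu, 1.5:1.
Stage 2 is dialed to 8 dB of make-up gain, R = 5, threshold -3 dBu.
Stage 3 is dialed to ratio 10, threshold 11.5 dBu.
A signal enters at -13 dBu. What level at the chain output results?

-7.5 dBu

Stage 1: overshoot 7.5 dB → 7.5/1.5 = 5 dB → -15.5 dBu.
Stage 2: -15.5 dBu is at or below the -3 dBu threshold — no compression; make-up brings it to -7.5 dBu.
Stage 3: below threshold (-7.5 ≤ 11.5); passes unchanged; output -7.5 dBu.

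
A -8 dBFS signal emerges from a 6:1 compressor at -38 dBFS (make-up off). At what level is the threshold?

Input is 36 dB above T (since output overshoot × R = input overshoot: (-38 − T)·6 = -8 − T gives T = -44 dBFS).
Check: -44 + (-8 − (-44))/6 = -44 + 6 = -38 dBFS. ✓

-44 dBFS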